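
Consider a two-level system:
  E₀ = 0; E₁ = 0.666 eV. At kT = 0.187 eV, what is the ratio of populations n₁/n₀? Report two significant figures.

0.028

n₁/n₀ = exp[−(E₁−E₀)/kT] = exp(−(0.666 eV)/(0.187 eV)) = exp(-3.561) = 0.028.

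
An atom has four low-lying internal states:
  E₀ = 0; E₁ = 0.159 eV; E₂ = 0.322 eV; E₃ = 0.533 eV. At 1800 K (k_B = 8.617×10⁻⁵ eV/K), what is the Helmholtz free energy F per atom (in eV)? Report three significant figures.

-0.0646 eV

k_BT = 8.617×10⁻⁵ × 1800 K = 0.15511 eV.
Eᵢ/kT = 0, 1.0251, 2.0759, 3.4363.
Z = Σ e^(−Eᵢ/kT) = e^(−0) + e^(−1.0251) + e^(−2.0759) + e^(−3.4363) = 1.0000 + 0.35876 + 0.12544 + 0.032184 = 1.5164.
F = −kT ln Z = −0.15511 × ln(1.5164) = −0.15511 × 0.41634 = -0.0646 eV.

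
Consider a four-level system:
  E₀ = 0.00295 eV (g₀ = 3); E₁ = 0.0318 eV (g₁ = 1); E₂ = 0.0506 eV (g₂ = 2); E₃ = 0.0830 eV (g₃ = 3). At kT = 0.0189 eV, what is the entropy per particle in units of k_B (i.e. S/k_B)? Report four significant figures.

Eᵢ/kT = 0.156085, 1.68254, 2.67725, 4.39153.
Z = Σ gᵢe^(−Eᵢ/kT) = 3·e^(−0.156085) + 1·e^(−1.68254) + 2·e^(−2.67725) + 3·e^(−4.39153) = 2.56646 + 0.185901 + 0.137504 + 0.0371453 = 2.92701.
⟨E⟩ = Σ EᵢPᵢ = 0.00803669 eV.
S/k_B = ln Z + ⟨E⟩/kT = ln(2.92701) + 0.00803669/0.0189 = 1.07398 + 0.425222 = 1.499.

1.499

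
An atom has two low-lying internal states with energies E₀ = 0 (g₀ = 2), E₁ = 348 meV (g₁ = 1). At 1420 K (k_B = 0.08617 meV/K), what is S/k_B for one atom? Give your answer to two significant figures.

0.80

k_BT = 0.08617 × 1420 K = 122.4 meV.
Eᵢ/kT = 0, 2.843.
Z = Σ gᵢe^(−Eᵢ/kT) = 2·e^(−0) + 1·e^(−2.843) = 2.000 + 0.05825 = 2.058.
⟨E⟩ = Σ EᵢPᵢ = 9.850 meV.
S/k_B = ln Z + ⟨E⟩/kT = ln(2.058) + 9.850/122.4 = 0.7217 + 0.08047 = 0.80.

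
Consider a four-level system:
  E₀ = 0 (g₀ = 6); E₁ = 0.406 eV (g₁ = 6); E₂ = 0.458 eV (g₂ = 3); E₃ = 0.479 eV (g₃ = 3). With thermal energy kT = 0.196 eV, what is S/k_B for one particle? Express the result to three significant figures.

Eᵢ/kT = 0, 2.0714, 2.3367, 2.4439.
Z = Σ gᵢe^(−Eᵢ/kT) = 6·e^(−0) + 6·e^(−2.0714) + 3·e^(−2.3367) + 3·e^(−2.4439) = 6.0000 + 0.75606 + 0.28994 + 0.26046 = 7.3065.
⟨E⟩ = Σ EᵢPᵢ = 0.077262 eV.
S/k_B = ln Z + ⟨E⟩/kT = ln(7.3065) + 0.077262/0.196 = 1.9888 + 0.39419 = 2.38.

2.38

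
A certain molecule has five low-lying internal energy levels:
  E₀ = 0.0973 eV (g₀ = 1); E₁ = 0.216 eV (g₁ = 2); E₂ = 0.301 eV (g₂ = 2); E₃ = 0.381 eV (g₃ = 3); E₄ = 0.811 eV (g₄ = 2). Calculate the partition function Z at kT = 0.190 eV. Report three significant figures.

Z = 2.08

Eᵢ/kT = 0.51211, 1.1368, 1.5842, 2.0053, 4.2684.
Z = Σ gᵢe^(−Eᵢ/kT) = 1·e^(−0.51211) + 2·e^(−1.1368) + 2·e^(−1.5842) + 3·e^(−2.0053) + 2·e^(−4.2684) = 0.59923 + 0.64169 + 0.41022 + 0.40386 + 0.028008 = 2.0830.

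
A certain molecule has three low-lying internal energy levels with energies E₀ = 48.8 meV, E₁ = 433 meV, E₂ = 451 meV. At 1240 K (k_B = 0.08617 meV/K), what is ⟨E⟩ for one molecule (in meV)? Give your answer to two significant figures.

k_BT = 0.08617 × 1240 K = 106.9 meV.
Eᵢ/kT = 0.4565, 4.051, 4.219.
Z = Σ e^(−Eᵢ/kT) = e^(−0.4565) + e^(−4.051) + e^(−4.219) = 0.6335 + 0.01740 + 0.01471 = 0.6656.
⟨E⟩ = Σ Eᵢ e^(−Eᵢ/kT) / Z = (48.8·0.6335 + 433·0.01740 + 451·0.01471) / 0.6656 = 68 meV.

68 meV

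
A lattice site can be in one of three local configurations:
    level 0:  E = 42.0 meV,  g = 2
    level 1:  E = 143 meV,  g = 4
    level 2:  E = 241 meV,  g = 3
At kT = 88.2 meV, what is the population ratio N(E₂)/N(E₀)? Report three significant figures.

n₂/n₀ = (g₂/g₀) exp[−(E₂−E₀)/kT] = (3/2) × exp(−(199.0 meV)/(88.2 meV)) = (3/2) × exp(-2.2562) = 0.157.

0.157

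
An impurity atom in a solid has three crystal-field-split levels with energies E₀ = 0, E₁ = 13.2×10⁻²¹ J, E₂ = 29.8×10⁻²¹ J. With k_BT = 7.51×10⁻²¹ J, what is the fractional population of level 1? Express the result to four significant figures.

Eᵢ/kT = 0, 1.75766, 3.96804.
Z = Σ e^(−Eᵢ/kT) = e^(−0) + e^(−1.75766) + e^(−3.96804) = 1.00000 + 0.172448 + 0.0189105 = 1.19136.
P₁ = e^(−E₁/kT) / Z = 0.172448/1.19136 = 0.1447.

0.1447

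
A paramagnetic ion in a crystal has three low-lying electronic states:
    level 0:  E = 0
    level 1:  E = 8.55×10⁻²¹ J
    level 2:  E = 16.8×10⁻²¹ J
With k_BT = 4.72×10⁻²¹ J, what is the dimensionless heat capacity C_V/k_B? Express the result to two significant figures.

0.64

Eᵢ/kT = 0, 1.811, 3.559.
Z = Σ e^(−Eᵢ/kT) = e^(−0) + e^(−1.811) + e^(−3.559) = 1.000 + 0.1635 + 0.02847 = 1.192.
⟨E⟩ = 1.574, ⟨E²⟩ = 16.77.
C_V/k_B = (⟨E²⟩ − ⟨E⟩²)/(kT)² = (16.77 − 2.477)/22.28 = 0.64.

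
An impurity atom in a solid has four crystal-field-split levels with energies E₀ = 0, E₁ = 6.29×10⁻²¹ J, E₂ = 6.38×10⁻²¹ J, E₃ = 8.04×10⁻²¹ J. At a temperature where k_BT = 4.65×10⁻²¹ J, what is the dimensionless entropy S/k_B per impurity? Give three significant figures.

Eᵢ/kT = 0, 1.3527, 1.3720, 1.7290.
Z = Σ e^(−Eᵢ/kT) = e^(−0) + e^(−1.3527) + e^(−1.3720) + e^(−1.7290) = 1.0000 + 0.25854 + 0.25360 + 0.17746 = 1.6896.
⟨E⟩ = Σ EᵢPᵢ = 2.7645 ×10⁻²¹ J.
S/k_B = ln Z + ⟨E⟩/kT = ln(1.6896) + 2.7645/4.65 = 0.52449 + 0.59452 = 1.12.

1.12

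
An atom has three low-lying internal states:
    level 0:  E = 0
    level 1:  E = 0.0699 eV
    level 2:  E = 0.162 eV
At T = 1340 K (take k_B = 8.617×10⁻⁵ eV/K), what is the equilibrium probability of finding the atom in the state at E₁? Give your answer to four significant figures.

k_BT = 8.617×10⁻⁵ × 1340 K = 0.115468 eV.
Eᵢ/kT = 0, 0.605363, 1.40299.
Z = Σ e^(−Eᵢ/kT) = e^(−0) + e^(−0.605363) + e^(−1.40299) = 1.00000 + 0.545876 + 0.245861 = 1.79174.
P₁ = e^(−E₁/kT) / Z = 0.545876/1.79174 = 0.3047.

0.3047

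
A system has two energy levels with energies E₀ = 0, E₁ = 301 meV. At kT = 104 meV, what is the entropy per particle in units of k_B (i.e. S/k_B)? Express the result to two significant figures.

Eᵢ/kT = 0, 2.894.
Z = Σ e^(−Eᵢ/kT) = e^(−0) + e^(−2.894) = 1.000 + 0.05535 = 1.055.
⟨E⟩ = Σ EᵢPᵢ = 15.79 meV.
S/k_B = ln Z + ⟨E⟩/kT = ln(1.055) + 15.79/104 = 0.05354 + 0.1518 = 0.21.

0.21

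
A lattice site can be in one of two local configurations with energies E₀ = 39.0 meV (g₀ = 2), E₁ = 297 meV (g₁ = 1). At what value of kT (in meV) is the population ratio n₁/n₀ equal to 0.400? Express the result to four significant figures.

1156 meV

n₁/n₀ = (g₁/g₀) exp[−(E₁−E₀)/kT] = 0.400.
⇒ (E₁−E₀)/kT = ln((1/2)/0.400) = ln(1.25000) = 0.223144.
kT = 258.0 meV / 0.223144 = 1156 meV.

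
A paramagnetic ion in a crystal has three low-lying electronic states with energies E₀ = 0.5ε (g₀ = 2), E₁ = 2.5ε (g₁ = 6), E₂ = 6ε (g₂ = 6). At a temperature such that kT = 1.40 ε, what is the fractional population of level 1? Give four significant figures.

0.4044

Eᵢ/kT = 0.357143, 1.78571, 4.28571.
Z = Σ gᵢe^(−Eᵢ/kT) = 2·e^(−0.357143) + 6·e^(−1.78571) + 6·e^(−4.28571) = 1.39934 + 1.00607 + 0.0825831 = 2.48799.
P₁ = g₁ e^(−E₁/kT) / Z = 1.00607/2.48799 = 0.4044.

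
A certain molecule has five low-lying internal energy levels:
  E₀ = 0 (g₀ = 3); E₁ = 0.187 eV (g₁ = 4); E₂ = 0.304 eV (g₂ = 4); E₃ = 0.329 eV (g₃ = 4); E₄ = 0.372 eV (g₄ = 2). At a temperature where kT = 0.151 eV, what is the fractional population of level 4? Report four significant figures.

Eᵢ/kT = 0, 1.23841, 2.01325, 2.17881, 2.46358.
Z = Σ gᵢe^(−Eᵢ/kT) = 3·e^(−0) + 4·e^(−1.23841) + 4·e^(−2.01325) + 4·e^(−2.17881) + 2·e^(−2.46358) = 3.00000 + 1.15938 + 0.534216 + 0.452705 + 0.170259 = 5.31656.
P₄ = g₄ e^(−E₄/kT) / Z = 0.170259/5.31656 = 0.03202.

0.03202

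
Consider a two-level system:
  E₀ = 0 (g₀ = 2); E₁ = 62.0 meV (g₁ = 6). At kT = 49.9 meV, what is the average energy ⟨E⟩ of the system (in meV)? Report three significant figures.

28.8 meV

Eᵢ/kT = 0, 1.2425.
Z = Σ gᵢe^(−Eᵢ/kT) = 2·e^(−0) + 6·e^(−1.2425) = 2.0000 + 1.7320 = 3.7320.
⟨E⟩ = Σ Eᵢ gᵢe^(−Eᵢ/kT) / Z = (0·2.0000 + 62.0·1.7320) / 3.7320 = 28.8 meV.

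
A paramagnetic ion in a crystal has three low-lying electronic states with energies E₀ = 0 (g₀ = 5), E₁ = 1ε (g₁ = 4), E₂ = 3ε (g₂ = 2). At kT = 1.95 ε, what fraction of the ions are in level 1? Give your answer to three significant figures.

Eᵢ/kT = 0, 0.51282, 1.5385.
Z = Σ gᵢe^(−Eᵢ/kT) = 5·e^(−0) + 4·e^(−0.51282) + 2·e^(−1.5385) = 5.0000 + 2.3952 + 0.42941 = 7.8246.
P₁ = g₁ e^(−E₁/kT) / Z = 2.3952/7.8246 = 0.306.

0.306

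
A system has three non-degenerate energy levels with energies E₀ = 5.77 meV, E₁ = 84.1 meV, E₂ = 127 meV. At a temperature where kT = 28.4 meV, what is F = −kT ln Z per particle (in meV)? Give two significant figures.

3.7 meV

Eᵢ/kT = 0.2032, 2.961, 4.472.
Z = Σ e^(−Eᵢ/kT) = e^(−0.2032) + e^(−2.961) + e^(−4.472) = 0.8161 + 0.05177 + 0.01142 = 0.8793.
F = −kT ln Z = −28.4 × ln(0.8793) = −28.4 × -0.1286 = 3.7 meV.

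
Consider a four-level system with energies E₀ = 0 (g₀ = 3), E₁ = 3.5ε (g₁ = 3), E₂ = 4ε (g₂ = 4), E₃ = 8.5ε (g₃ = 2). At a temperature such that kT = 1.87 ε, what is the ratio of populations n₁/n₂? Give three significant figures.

n₁/n₂ = (g₁/g₂) exp[−(E₁−E₂)/kT] = (3/4) × exp(−(-0.5ε)/(1.87ε)) = (3/4) × exp(0.26738) = 0.980.

0.980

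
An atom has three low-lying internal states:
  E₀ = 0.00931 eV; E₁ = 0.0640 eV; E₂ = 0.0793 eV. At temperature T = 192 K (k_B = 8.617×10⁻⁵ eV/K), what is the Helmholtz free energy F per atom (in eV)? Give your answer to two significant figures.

k_BT = 8.617×10⁻⁵ × 192 K = 0.01654 eV.
Eᵢ/kT = 0.5629, 3.869, 4.794.
Z = Σ e^(−Eᵢ/kT) = e^(−0.5629) + e^(−3.869) + e^(−4.794) = 0.5696 + 0.02088 + 0.008279 = 0.5988.
F = −kT ln Z = −0.01654 × ln(0.5988) = −0.01654 × -0.5128 = 0.0085 eV.

0.0085 eV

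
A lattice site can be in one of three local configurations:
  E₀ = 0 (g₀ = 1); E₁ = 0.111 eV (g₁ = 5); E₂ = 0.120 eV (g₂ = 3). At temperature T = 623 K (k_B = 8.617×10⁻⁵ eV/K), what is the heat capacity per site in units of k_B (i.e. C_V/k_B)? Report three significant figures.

1.13

k_BT = 8.617×10⁻⁵ × 623 K = 0.053684 eV.
Eᵢ/kT = 0, 2.0677, 2.2353.
Z = Σ gᵢe^(−Eᵢ/kT) = 1·e^(−0) + 5·e^(−2.0677) + 3·e^(−2.2353) = 1.0000 + 0.63238 + 0.32088 = 1.9533.
⟨E⟩ = 0.055649 eV, ⟨E²⟩ = 0.0063545 eV².
C_V/k_B = (⟨E²⟩ − ⟨E⟩²)/(kT)² = (0.0063545 − 0.0030968)/0.0028820 = 1.13.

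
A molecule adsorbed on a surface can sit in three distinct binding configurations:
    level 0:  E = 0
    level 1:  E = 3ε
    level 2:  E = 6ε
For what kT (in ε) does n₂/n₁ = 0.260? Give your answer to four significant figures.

n₂/n₁ = exp[−(E₂−E₁)/kT] = 0.260.
⇒ (E₂−E₁)/kT = ln(1/0.260) = ln(3.84615) = 1.34707.
kT = 3ε / 1.34707 = 2.227 ε.

2.227 ε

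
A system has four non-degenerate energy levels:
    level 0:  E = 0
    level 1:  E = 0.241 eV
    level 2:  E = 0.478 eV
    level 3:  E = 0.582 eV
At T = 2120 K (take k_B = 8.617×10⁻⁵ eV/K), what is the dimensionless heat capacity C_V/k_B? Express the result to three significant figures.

0.763

k_BT = 8.617×10⁻⁵ × 2120 K = 0.18268 eV.
Eᵢ/kT = 0, 1.3192, 2.6166, 3.1859.
Z = Σ e^(−Eᵢ/kT) = e^(−0) + e^(−1.3192) + e^(−2.6166) + e^(−3.1859) = 1.0000 + 0.26735 + 0.073051 + 0.041341 = 1.3817.
⟨E⟩ = 0.089318 eV, ⟨E²⟩ = 0.033453 eV².
C_V/k_B = (⟨E²⟩ − ⟨E⟩²)/(kT)² = (0.033453 − 0.0079777)/0.033372 = 0.763.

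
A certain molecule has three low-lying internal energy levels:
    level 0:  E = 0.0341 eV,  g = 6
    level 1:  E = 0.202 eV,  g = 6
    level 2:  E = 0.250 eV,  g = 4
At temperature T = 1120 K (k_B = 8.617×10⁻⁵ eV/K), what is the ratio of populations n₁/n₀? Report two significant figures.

k_BT = 8.617×10⁻⁵ × 1120 K = 0.09651 eV.
n₁/n₀ = (g₁/g₀) exp[−(E₁−E₀)/kT] = (6/6) × exp(−(0.1679 eV)/(0.09651 eV)) = (6/6) × exp(-1.740) = 0.18.

0.18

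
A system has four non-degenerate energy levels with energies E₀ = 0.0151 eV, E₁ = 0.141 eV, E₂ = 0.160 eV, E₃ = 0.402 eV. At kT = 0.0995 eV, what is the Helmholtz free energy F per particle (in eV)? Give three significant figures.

Eᵢ/kT = 0.15176, 1.4171, 1.6080, 4.0402.
Z = Σ e^(−Eᵢ/kT) = e^(−0.15176) + e^(−1.4171) + e^(−1.6080) + e^(−4.0402) = 0.85919 + 0.24242 + 0.20029 + 0.017594 = 1.3195.
F = −kT ln Z = −0.0995 × ln(1.3195) = −0.0995 × 0.27725 = -0.0276 eV.

-0.0276 eV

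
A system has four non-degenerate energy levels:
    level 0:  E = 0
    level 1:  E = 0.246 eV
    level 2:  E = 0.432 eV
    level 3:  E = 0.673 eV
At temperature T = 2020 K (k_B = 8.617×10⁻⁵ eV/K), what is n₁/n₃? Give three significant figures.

11.6

k_BT = 8.617×10⁻⁵ × 2020 K = 0.17406 eV.
n₁/n₃ = exp[−(E₁−E₃)/kT] = exp(−(-0.427 eV)/(0.17406 eV)) = exp(2.4532) = 11.6.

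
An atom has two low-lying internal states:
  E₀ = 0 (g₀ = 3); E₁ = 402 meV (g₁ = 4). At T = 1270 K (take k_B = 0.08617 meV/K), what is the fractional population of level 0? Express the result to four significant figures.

0.9673

k_BT = 0.08617 × 1270 K = 109.436 meV.
Eᵢ/kT = 0, 3.67338.
Z = Σ gᵢe^(−Eᵢ/kT) = 3·e^(−0) + 4·e^(−3.67338) = 3.00000 + 0.101562 = 3.10156.
P₀ = g₀ e^(−E₀/kT) / Z = 3.00000/3.10156 = 0.9673.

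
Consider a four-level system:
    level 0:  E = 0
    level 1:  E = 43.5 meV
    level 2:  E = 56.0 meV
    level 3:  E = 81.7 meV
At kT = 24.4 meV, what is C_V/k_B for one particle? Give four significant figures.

0.8715

Eᵢ/kT = 0, 1.78279, 2.29508, 3.34836.
Z = Σ e^(−Eᵢ/kT) = e^(−0) + e^(−1.78279) + e^(−2.29508) + e^(−3.34836) = 1.00000 + 0.168168 + 0.100753 + 0.0351419 = 1.30406.
⟨E⟩ = 12.1379 meV, ⟨E²⟩ = 666.185 meV².
C_V/k_B = (⟨E²⟩ − ⟨E⟩²)/(kT)² = (666.185 − 147.329)/595.360 = 0.8715.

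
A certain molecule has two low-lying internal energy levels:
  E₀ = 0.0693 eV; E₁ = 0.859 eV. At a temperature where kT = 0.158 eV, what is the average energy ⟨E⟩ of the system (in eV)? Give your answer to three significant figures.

Eᵢ/kT = 0.43861, 5.4367.
Z = Σ e^(−Eᵢ/kT) = e^(−0.43861) + e^(−5.4367) = 0.64493 + 0.0043538 = 0.64928.
⟨E⟩ = Σ Eᵢ e^(−Eᵢ/kT) / Z = (0.0693·0.64493 + 0.859·0.0043538) / 0.64928 = 0.0746 eV.

0.0746 eV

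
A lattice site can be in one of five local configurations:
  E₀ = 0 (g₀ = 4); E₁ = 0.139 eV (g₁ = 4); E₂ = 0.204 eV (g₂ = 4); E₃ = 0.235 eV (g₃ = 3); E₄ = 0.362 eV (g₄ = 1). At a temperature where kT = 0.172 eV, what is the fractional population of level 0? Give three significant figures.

Eᵢ/kT = 0, 0.80814, 1.1860, 1.3663, 2.1047.
Z = Σ gᵢe^(−Eᵢ/kT) = 4·e^(−0) + 4·e^(−0.80814) + 4·e^(−1.1860) + 3·e^(−1.3663) + 1·e^(−2.1047) = 4.0000 + 1.7827 + 1.2218 + 0.76515 + 0.12188 = 7.8915.
P₀ = g₀ e^(−E₀/kT) / Z = 4.0000/7.8915 = 0.507.

0.507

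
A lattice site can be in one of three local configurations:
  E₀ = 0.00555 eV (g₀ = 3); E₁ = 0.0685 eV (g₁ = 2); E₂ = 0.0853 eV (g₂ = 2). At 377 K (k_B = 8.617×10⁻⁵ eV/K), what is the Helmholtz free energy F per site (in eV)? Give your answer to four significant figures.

-0.03477 eV

k_BT = 8.617×10⁻⁵ × 377 K = 0.0324861 eV.
Eᵢ/kT = 0.170842, 2.10859, 2.62574.
Z = Σ gᵢe^(−Eᵢ/kT) = 3·e^(−0.170842) + 2·e^(−2.10859) + 2·e^(−2.62574) = 2.52886 + 0.242818 + 0.144772 = 2.91645.
F = −kT ln Z = −0.0324861 × ln(2.91645) = −0.0324861 × 1.07037 = -0.03477 eV.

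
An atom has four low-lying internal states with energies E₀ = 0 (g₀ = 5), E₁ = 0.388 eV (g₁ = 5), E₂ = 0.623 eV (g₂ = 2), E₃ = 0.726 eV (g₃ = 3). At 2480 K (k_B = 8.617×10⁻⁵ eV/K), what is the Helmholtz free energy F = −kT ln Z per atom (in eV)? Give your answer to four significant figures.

k_BT = 8.617×10⁻⁵ × 2480 K = 0.213702 eV.
Eᵢ/kT = 0, 1.81561, 2.91527, 3.39725.
Z = Σ gᵢe^(−Eᵢ/kT) = 5·e^(−0) + 5·e^(−1.81561) + 2·e^(−2.91527) + 3·e^(−3.39725) = 5.00000 + 0.813693 + 0.108379 + 0.100396 = 6.02247.
F = −kT ln Z = −0.213702 × ln(6.02247) = −0.213702 × 1.79550 = -0.3837 eV.

-0.3837 eV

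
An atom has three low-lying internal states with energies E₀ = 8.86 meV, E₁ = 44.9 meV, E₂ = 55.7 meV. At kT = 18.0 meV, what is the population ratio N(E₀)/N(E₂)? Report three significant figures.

n₀/n₂ = exp[−(E₀−E₂)/kT] = exp(−(-46.84 meV)/(18.0 meV)) = exp(2.6022) = 13.5.

13.5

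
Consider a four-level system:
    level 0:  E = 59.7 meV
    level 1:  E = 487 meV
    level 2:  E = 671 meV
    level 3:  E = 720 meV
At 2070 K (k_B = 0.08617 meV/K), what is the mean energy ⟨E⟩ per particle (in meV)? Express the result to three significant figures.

k_BT = 0.08617 × 2070 K = 178.37 meV.
Eᵢ/kT = 0.33470, 2.7303, 3.7618, 4.0366.
Z = Σ e^(−Eᵢ/kT) = e^(−0.33470) + e^(−2.7303) + e^(−3.7618) + e^(−4.0366) = 0.71555 + 0.065200 + 0.023242 + 0.017657 = 0.82165.
⟨E⟩ = Σ Eᵢ e^(−Eᵢ/kT) / Z = (59.7·0.71555 + 487·0.065200 + 671·0.023242 + 720·0.017657) / 0.82165 = 125 meV.

125 meV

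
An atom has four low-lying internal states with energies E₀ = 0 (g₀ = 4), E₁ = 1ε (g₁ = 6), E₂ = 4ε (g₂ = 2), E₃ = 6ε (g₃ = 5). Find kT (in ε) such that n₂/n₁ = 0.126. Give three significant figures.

3.08 ε

n₂/n₁ = (g₂/g₁) exp[−(E₂−E₁)/kT] = 0.126.
⇒ (E₂−E₁)/kT = ln((2/6)/0.126) = ln(2.6455) = 0.97286.
kT = 3ε / 0.97286 = 3.08 ε.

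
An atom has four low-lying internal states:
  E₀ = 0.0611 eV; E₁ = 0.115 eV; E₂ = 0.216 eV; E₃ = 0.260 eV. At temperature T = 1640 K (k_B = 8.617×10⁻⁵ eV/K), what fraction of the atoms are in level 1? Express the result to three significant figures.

k_BT = 8.617×10⁻⁵ × 1640 K = 0.14132 eV.
Eᵢ/kT = 0.43235, 0.81376, 1.5284, 1.8398.
Z = Σ e^(−Eᵢ/kT) = e^(−0.43235) + e^(−0.81376) + e^(−1.5284) + e^(−1.8398) = 0.64898 + 0.44319 + 0.21688 + 0.15885 = 1.4679.
P₁ = e^(−E₁/kT) / Z = 0.44319/1.4679 = 0.302.

0.302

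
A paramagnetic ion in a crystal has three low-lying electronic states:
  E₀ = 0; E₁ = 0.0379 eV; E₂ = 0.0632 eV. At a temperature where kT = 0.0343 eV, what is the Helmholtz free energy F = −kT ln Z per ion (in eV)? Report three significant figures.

Eᵢ/kT = 0, 1.1050, 1.8426.
Z = Σ e^(−Eᵢ/kT) = e^(−0) + e^(−1.1050) + e^(−1.8426) = 1.0000 + 0.33121 + 0.15841 = 1.4896.
F = −kT ln Z = −0.0343 × ln(1.4896) = −0.0343 × 0.39851 = -0.0137 eV.

-0.0137 eV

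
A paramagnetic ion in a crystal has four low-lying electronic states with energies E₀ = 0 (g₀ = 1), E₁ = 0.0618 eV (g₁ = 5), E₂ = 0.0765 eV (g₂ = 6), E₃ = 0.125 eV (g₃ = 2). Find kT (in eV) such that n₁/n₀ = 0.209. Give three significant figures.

n₁/n₀ = (g₁/g₀) exp[−(E₁−E₀)/kT] = 0.209.
⇒ (E₁−E₀)/kT = ln((5/1)/0.209) = ln(23.923) = 3.1748.
kT = 0.0618 eV / 3.1748 = 0.0195 eV.

0.0195 eV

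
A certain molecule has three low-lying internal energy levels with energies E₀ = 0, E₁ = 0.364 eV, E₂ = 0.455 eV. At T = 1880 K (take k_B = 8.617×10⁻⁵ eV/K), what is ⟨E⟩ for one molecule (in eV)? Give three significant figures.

k_BT = 8.617×10⁻⁵ × 1880 K = 0.16200 eV.
Eᵢ/kT = 0, 2.2469, 2.8086.
Z = Σ e^(−Eᵢ/kT) = e^(−0) + e^(−2.2469) + e^(−2.8086) = 1.0000 + 0.10573 + 0.060289 = 1.1660.
⟨E⟩ = Σ Eᵢ e^(−Eᵢ/kT) / Z = (0·1.0000 + 0.364·0.10573 + 0.455·0.060289) / 1.1660 = 0.0565 eV.

0.0565 eV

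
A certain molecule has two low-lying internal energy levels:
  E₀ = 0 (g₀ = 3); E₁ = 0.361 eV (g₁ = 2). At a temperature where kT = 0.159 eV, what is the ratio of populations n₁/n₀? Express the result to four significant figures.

0.06884

n₁/n₀ = (g₁/g₀) exp[−(E₁−E₀)/kT] = (2/3) × exp(−(0.361 eV)/(0.159 eV)) = (2/3) × exp(-2.27044) = 0.06884.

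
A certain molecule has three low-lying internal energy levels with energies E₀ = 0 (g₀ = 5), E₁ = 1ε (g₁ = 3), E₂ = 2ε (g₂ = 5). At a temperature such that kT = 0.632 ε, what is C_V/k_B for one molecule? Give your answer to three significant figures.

0.548

Eᵢ/kT = 0, 1.5823, 3.1646.
Z = Σ gᵢe^(−Eᵢ/kT) = 5·e^(−0) + 3·e^(−1.5823) + 5·e^(−3.1646) = 5.0000 + 0.61651 + 0.21116 = 5.8277.
⟨E⟩ = 0.17826 ε, ⟨E²⟩ = 0.25072 ε².
C_V/k_B = (⟨E²⟩ − ⟨E⟩²)/(kT)² = (0.25072 − 0.031777)/0.39942 = 0.548.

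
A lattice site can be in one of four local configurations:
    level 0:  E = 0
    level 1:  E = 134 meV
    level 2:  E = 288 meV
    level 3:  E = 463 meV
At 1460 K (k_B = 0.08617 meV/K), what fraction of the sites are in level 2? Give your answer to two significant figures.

0.069

k_BT = 0.08617 × 1460 K = 125.8 meV.
Eᵢ/kT = 0, 1.065, 2.289, 3.680.
Z = Σ e^(−Eᵢ/kT) = e^(−0) + e^(−1.065) + e^(−2.289) + e^(−3.680) = 1.000 + 0.3447 + 0.1014 + 0.02522 = 1.471.
P₂ = e^(−E₂/kT) / Z = 0.1014/1.471 = 0.069.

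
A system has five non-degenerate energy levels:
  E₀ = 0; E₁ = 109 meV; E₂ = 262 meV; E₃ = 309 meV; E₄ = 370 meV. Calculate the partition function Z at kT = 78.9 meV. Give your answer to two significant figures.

Z = 1.3

Eᵢ/kT = 0, 1.381, 3.321, 3.916, 4.689.
Z = Σ e^(−Eᵢ/kT) = e^(−0) + e^(−1.381) + e^(−3.321) + e^(−3.916) + e^(−4.689) = 1.000 + 0.2513 + 0.03612 + 0.01992 + 0.009196 = 1.317.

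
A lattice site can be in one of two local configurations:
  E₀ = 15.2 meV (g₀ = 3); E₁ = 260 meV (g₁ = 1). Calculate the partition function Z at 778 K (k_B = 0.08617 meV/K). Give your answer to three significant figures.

k_BT = 0.08617 × 778 K = 67.040 meV.
Eᵢ/kT = 0.22673, 3.8783.
Z = Σ gᵢe^(−Eᵢ/kT) = 3·e^(−0.22673) + 1·e^(−3.8783) = 2.3914 + 0.020686 = 2.4121.

Z = 2.41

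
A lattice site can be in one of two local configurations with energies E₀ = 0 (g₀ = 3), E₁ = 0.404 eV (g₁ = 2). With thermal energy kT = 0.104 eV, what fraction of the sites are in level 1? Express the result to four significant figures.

0.01352

Eᵢ/kT = 0, 3.88462.
Z = Σ gᵢe^(−Eᵢ/kT) = 3·e^(−0) + 2·e^(−3.88462) = 3.00000 + 0.0411113 = 3.04111.
P₁ = g₁ e^(−E₁/kT) / Z = 0.0411113/3.04111 = 0.01352.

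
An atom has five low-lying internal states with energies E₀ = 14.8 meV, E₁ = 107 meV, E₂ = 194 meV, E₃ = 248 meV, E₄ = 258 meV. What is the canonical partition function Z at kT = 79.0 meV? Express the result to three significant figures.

Eᵢ/kT = 0.18734, 1.3544, 2.4557, 3.1392, 3.2658.
Z = Σ e^(−Eᵢ/kT) = e^(−0.18734) + e^(−1.3544) + e^(−2.4557) + e^(−3.1392) + e^(−3.2658) = 0.82916 + 0.25810 + 0.085803 + 0.043317 + 0.038166 = 1.2545.

Z = 1.25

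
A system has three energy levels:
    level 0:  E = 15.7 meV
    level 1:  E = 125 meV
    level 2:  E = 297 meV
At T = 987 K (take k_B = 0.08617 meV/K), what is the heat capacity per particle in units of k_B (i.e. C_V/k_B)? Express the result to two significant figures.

0.52

k_BT = 0.08617 × 987 K = 85.05 meV.
Eᵢ/kT = 0.1846, 1.470, 3.492.
Z = Σ e^(−Eᵢ/kT) = e^(−0.1846) + e^(−1.470) + e^(−3.492) = 0.8314 + 0.2299 + 0.03044 = 1.092.
⟨E⟩ = 46.55 meV, ⟨E²⟩ = 5936 meV².
C_V/k_B = (⟨E²⟩ − ⟨E⟩²)/(kT)² = (5936 − 2167)/7234 = 0.52.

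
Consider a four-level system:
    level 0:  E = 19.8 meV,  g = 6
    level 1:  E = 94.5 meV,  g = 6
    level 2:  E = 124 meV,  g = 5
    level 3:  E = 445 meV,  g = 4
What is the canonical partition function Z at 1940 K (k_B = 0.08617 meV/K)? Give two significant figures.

Z = 11

k_BT = 0.08617 × 1940 K = 167.2 meV.
Eᵢ/kT = 0.1184, 0.5652, 0.7416, 2.661.
Z = Σ gᵢe^(−Eᵢ/kT) = 6·e^(−0.1184) + 6·e^(−0.5652) + 5·e^(−0.7416) + 4·e^(−2.661) = 5.330 + 3.409 + 2.382 + 0.2795 = 11.40.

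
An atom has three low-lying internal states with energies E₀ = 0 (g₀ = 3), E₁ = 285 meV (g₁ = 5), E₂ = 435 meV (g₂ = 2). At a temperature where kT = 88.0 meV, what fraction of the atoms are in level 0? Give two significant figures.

Eᵢ/kT = 0, 3.239, 4.943.
Z = Σ gᵢe^(−Eᵢ/kT) = 3·e^(−0) + 5·e^(−3.239) + 2·e^(−4.943) = 3.000 + 0.1960 + 0.01427 = 3.210.
P₀ = g₀ e^(−E₀/kT) / Z = 3.000/3.210 = 0.93.

0.93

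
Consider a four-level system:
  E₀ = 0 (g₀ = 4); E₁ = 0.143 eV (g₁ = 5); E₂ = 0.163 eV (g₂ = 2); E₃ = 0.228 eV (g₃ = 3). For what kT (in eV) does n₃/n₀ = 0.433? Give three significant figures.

n₃/n₀ = (g₃/g₀) exp[−(E₃−E₀)/kT] = 0.433.
⇒ (E₃−E₀)/kT = ln((3/4)/0.433) = ln(1.7321) = 0.54933.
kT = 0.228 eV / 0.54933 = 0.415 eV.

0.415 eV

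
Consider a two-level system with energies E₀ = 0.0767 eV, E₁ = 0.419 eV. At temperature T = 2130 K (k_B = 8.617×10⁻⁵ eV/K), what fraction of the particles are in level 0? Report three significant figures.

0.866

k_BT = 8.617×10⁻⁵ × 2130 K = 0.18354 eV.
Eᵢ/kT = 0.41789, 2.2829.
Z = Σ e^(−Eᵢ/kT) = e^(−0.41789) + e^(−2.2829) = 0.65843 + 0.10199 = 0.76042.
P₀ = e^(−E₀/kT) / Z = 0.65843/0.76042 = 0.866.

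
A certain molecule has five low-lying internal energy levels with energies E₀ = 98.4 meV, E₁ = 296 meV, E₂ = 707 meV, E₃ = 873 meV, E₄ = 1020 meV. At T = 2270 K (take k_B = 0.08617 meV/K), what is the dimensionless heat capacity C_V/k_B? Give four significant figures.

0.7169

k_BT = 0.08617 × 2270 K = 195.606 meV.
Eᵢ/kT = 0.503052, 1.51325, 3.61441, 4.46305, 5.21456.
Z = Σ e^(−Eᵢ/kT) = e^(−0.503052) + e^(−1.51325) + e^(−3.61441) + e^(−4.46305) + e^(−5.21456) = 0.604682 + 0.220193 + 0.0269328 + 0.0115272 + 0.00543683 = 0.868772.
⟨E⟩ = 183.395 meV, ⟨E²⟩ = 61064.7 meV².
C_V/k_B = (⟨E²⟩ − ⟨E⟩²)/(kT)² = (61064.7 − 33633.7)/38261.7 = 0.7169.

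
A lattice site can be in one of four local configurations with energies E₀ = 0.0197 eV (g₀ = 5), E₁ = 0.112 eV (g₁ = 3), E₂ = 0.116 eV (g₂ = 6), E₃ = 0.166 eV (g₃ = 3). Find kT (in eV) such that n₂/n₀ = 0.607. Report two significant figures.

n₂/n₀ = (g₂/g₀) exp[−(E₂−E₀)/kT] = 0.607.
⇒ (E₂−E₀)/kT = ln((6/5)/0.607) = ln(1.977) = 0.6816.
kT = 0.0963 eV / 0.6816 = 0.14 eV.

0.14 eV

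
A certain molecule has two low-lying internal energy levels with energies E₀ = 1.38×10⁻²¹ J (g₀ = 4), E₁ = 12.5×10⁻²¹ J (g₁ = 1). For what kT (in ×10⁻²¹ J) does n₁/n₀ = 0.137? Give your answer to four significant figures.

n₁/n₀ = (g₁/g₀) exp[−(E₁−E₀)/kT] = 0.137.
⇒ (E₁−E₀)/kT = ln((1/4)/0.137) = ln(1.82482) = 0.601481.
kT = 11.12 ×10⁻²¹ J / 0.601481 = 18.49 ×10⁻²¹ J.

18.49 ×10⁻²¹ J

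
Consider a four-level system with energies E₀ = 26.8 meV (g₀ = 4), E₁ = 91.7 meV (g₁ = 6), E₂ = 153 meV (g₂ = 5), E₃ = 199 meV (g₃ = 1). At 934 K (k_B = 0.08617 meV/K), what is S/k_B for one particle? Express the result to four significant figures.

2.575

k_BT = 0.08617 × 934 K = 80.4828 meV.
Eᵢ/kT = 0.332990, 1.13937, 1.90103, 2.47258.
Z = Σ gᵢe^(−Eᵢ/kT) = 4·e^(−0.332990) + 6·e^(−1.13937) + 5·e^(−1.90103) + 1·e^(−2.47258) = 2.86711 + 1.92012 + 0.747073 + 0.0843669 = 5.61867.
⟨E⟩ = Σ EᵢPᵢ = 68.3444 meV.
S/k_B = ln Z + ⟨E⟩/kT = ln(5.61867) + 68.3444/80.4828 = 1.72609 + 0.849180 = 2.575.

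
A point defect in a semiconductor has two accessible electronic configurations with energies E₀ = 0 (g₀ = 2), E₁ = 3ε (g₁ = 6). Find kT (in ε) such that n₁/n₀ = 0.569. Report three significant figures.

1.80 ε

n₁/n₀ = (g₁/g₀) exp[−(E₁−E₀)/kT] = 0.569.
⇒ (E₁−E₀)/kT = ln((6/2)/0.569) = ln(5.2724) = 1.6625.
kT = 3ε / 1.6625 = 1.80 ε.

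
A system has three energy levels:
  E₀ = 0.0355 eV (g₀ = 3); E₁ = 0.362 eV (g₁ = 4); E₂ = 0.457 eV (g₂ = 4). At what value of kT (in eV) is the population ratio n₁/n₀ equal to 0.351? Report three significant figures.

0.245 eV

n₁/n₀ = (g₁/g₀) exp[−(E₁−E₀)/kT] = 0.351.
⇒ (E₁−E₀)/kT = ln((4/3)/0.351) = ln(3.7987) = 1.3347.
kT = 0.3265 eV / 1.3347 = 0.245 eV.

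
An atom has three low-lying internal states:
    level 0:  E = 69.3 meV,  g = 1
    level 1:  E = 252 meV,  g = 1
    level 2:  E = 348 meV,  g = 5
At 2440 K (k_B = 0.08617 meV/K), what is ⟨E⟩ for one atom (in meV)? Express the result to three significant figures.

232 meV

k_BT = 0.08617 × 2440 K = 210.25 meV.
Eᵢ/kT = 0.32961, 1.1986, 1.6552.
Z = Σ gᵢe^(−Eᵢ/kT) = 1·e^(−0.32961) + 1·e^(−1.1986) + 5·e^(−1.6552) = 0.71920 + 0.30162 + 0.95527 = 1.9761.
⟨E⟩ = Σ Eᵢ gᵢe^(−Eᵢ/kT) / Z = (69.3·0.71920 + 252·0.30162 + 348·0.95527) / 1.9761 = 232 meV.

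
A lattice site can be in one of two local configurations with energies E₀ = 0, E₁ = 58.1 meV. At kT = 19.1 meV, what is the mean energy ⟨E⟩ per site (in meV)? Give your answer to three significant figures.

Eᵢ/kT = 0, 3.0419.
Z = Σ e^(−Eᵢ/kT) = e^(−0) + e^(−3.0419) = 1.0000 + 0.047744 = 1.0477.
⟨E⟩ = Σ Eᵢ e^(−Eᵢ/kT) / Z = (0·1.0000 + 58.1·0.047744) / 1.0477 = 2.65 meV.

2.65 meV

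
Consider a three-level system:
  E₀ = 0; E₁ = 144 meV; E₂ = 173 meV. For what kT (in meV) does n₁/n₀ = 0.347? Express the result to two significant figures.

n₁/n₀ = exp[−(E₁−E₀)/kT] = 0.347.
⇒ (E₁−E₀)/kT = ln(1/0.347) = ln(2.882) = 1.058.
kT = 144 meV / 1.058 = 140 meV.

140 meV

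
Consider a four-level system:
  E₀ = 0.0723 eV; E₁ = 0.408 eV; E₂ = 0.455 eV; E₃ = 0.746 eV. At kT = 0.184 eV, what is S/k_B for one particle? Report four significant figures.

Eᵢ/kT = 0.392935, 2.21739, 2.47283, 4.05435.
Z = Σ e^(−Eᵢ/kT) = e^(−0.392935) + e^(−2.21739) + e^(−2.47283) + e^(−4.05435) = 0.675073 + 0.108893 + 0.0843458 + 0.0173468 = 0.885659.
⟨E⟩ = Σ EᵢPᵢ = 0.163217 eV.
S/k_B = ln Z + ⟨E⟩/kT = ln(0.885659) + 0.163217/0.184 = -0.121423 + 0.887049 = 0.7656.

0.7656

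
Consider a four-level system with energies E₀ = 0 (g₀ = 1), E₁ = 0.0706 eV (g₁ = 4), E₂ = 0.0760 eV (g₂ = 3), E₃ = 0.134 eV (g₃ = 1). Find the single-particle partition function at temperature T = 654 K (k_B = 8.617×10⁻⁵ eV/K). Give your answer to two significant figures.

Z = 3.0

k_BT = 8.617×10⁻⁵ × 654 K = 0.05636 eV.
Eᵢ/kT = 0, 1.253, 1.348, 2.378.
Z = Σ gᵢe^(−Eᵢ/kT) = 1·e^(−0) + 4·e^(−1.253) + 3·e^(−1.348) + 1·e^(−2.378) = 1.000 + 1.143 + 0.7793 + 0.09274 = 3.015.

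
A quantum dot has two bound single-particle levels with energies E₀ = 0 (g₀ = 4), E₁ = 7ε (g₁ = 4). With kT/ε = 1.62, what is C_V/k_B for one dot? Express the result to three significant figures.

0.242

Eᵢ/kT = 0, 4.3210.
Z = Σ gᵢe^(−Eᵢ/kT) = 4·e^(−0) + 4·e^(−4.3210) = 4.0000 + 0.053146 = 4.0531.
⟨E⟩ = 0.091787 ε, ⟨E²⟩ = 0.64251 ε².
C_V/k_B = (⟨E²⟩ − ⟨E⟩²)/(kT)² = (0.64251 − 0.0084249)/2.6244 = 0.242.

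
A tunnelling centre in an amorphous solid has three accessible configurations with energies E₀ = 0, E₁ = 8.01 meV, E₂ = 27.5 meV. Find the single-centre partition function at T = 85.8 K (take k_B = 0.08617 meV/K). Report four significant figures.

Z = 1.363

k_BT = 0.08617 × 85.8 K = 7.39339 meV.
Eᵢ/kT = 0, 1.08340, 3.71954.
Z = Σ e^(−Eᵢ/kT) = e^(−0) + e^(−1.08340) + e^(−3.71954) = 1.00000 + 0.338443 + 0.0242451 = 1.36269.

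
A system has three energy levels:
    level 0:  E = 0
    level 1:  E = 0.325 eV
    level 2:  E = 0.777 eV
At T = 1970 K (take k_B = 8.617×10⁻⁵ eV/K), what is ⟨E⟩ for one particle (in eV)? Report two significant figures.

0.048 eV

k_BT = 8.617×10⁻⁵ × 1970 K = 0.1698 eV.
Eᵢ/kT = 0, 1.914, 4.576.
Z = Σ e^(−Eᵢ/kT) = e^(−0) + e^(−1.914) + e^(−4.576) = 1.000 + 0.1475 + 0.01030 = 1.158.
⟨E⟩ = Σ Eᵢ e^(−Eᵢ/kT) / Z = (0·1.000 + 0.325·0.1475 + 0.777·0.01030) / 1.158 = 0.048 eV.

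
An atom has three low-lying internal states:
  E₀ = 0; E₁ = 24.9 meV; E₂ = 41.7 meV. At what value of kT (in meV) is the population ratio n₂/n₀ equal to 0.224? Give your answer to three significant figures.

27.9 meV

n₂/n₀ = exp[−(E₂−E₀)/kT] = 0.224.
⇒ (E₂−E₀)/kT = ln(1/0.224) = ln(4.4643) = 1.4961.
kT = 41.7 meV / 1.4961 = 27.9 meV.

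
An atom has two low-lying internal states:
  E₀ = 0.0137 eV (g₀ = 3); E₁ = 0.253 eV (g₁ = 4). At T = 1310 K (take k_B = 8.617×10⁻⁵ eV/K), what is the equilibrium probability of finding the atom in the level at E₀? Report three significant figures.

k_BT = 8.617×10⁻⁵ × 1310 K = 0.11288 eV.
Eᵢ/kT = 0.12137, 2.2413.
Z = Σ gᵢe^(−Eᵢ/kT) = 3·e^(−0.12137) + 4·e^(−2.2413) = 2.6571 + 0.42528 = 3.0824.
P₀ = g₀ e^(−E₀/kT) / Z = 2.6571/3.0824 = 0.862.

0.862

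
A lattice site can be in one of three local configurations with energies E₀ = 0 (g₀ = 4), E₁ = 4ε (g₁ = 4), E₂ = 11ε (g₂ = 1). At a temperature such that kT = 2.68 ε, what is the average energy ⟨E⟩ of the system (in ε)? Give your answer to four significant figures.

Eᵢ/kT = 0, 1.49254, 4.10448.
Z = Σ gᵢe^(−Eᵢ/kT) = 4·e^(−0) + 4·e^(−1.49254) + 1·e^(−4.10448) = 4.00000 + 0.899204 + 0.0164986 = 4.91570.
⟨E⟩ = Σ Eᵢ gᵢe^(−Eᵢ/kT) / Z = (0·4.00000 + 4·0.899204 + 11·0.0164986) / 4.91570 = 0.7686 ε.

0.7686 ε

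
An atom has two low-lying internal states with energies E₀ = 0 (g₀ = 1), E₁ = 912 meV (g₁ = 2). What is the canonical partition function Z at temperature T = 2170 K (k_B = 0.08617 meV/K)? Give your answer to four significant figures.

Z = 1.015

k_BT = 0.08617 × 2170 K = 186.989 meV.
Eᵢ/kT = 0, 4.87729.
Z = Σ gᵢe^(−Eᵢ/kT) = 1·e^(−0) + 2·e^(−4.87729) = 1.00000 + 0.0152353 = 1.01524.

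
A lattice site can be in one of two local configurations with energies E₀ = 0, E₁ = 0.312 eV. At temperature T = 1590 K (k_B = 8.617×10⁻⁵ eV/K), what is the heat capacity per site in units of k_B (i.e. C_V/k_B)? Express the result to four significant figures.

0.4375

k_BT = 8.617×10⁻⁵ × 1590 K = 0.137010 eV.
Eᵢ/kT = 0, 2.27721.
Z = Σ e^(−Eᵢ/kT) = e^(−0) + e^(−2.27721) = 1.00000 + 0.102570 = 1.10257.
⟨E⟩ = 0.0290248 eV, ⟨E²⟩ = 0.00905573 eV².
C_V/k_B = (⟨E²⟩ − ⟨E⟩²)/(kT)² = (0.00905573 − 0.000842439)/0.0187717 = 0.4375.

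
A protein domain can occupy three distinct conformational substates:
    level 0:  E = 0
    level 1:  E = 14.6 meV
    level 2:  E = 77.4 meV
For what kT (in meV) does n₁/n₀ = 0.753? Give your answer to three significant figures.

n₁/n₀ = exp[−(E₁−E₀)/kT] = 0.753.
⇒ (E₁−E₀)/kT = ln(1/0.753) = ln(1.3280) = 0.28367.
kT = 14.6 meV / 0.28367 = 51.5 meV.

51.5 meV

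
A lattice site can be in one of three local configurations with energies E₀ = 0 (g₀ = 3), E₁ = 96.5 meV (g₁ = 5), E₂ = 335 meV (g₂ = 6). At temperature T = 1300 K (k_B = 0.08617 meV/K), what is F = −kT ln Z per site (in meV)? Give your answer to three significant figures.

k_BT = 0.08617 × 1300 K = 112.02 meV.
Eᵢ/kT = 0, 0.86145, 2.9905.
Z = Σ gᵢe^(−Eᵢ/kT) = 3·e^(−0) + 5·e^(−0.86145) + 6·e^(−2.9905) = 3.0000 + 2.1127 + 0.30157 = 5.4143.
F = −kT ln Z = −112.02 × ln(5.4143) = −112.02 × 1.6890 = -189 meV.

-189 meV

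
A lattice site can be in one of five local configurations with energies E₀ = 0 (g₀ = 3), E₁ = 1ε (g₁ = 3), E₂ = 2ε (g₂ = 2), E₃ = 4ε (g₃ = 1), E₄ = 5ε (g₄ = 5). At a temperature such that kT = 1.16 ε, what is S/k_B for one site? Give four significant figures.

Eᵢ/kT = 0, 0.862069, 1.72414, 3.44828, 4.31034.
Z = Σ gᵢe^(−Eᵢ/kT) = 3·e^(−0) + 3·e^(−0.862069) + 2·e^(−1.72414) + 1·e^(−3.44828) + 5·e^(−4.31034) = 3.00000 + 1.26686 + 0.356653 + 0.0318003 + 0.0671449 = 4.72246.
⟨E⟩ = Σ EᵢPᵢ = 0.517335 ε.
S/k_B = ln Z + ⟨E⟩/kT = ln(4.72246) + 0.517335/1.16 = 1.55233 + 0.445978 = 1.998.

1.998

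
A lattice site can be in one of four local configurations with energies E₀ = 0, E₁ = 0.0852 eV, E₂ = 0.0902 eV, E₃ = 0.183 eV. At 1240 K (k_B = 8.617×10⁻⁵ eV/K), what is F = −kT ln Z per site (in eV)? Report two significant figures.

k_BT = 8.617×10⁻⁵ × 1240 K = 0.1069 eV.
Eᵢ/kT = 0, 0.7970, 0.8438, 1.712.
Z = Σ e^(−Eᵢ/kT) = e^(−0) + e^(−0.7970) + e^(−0.8438) + e^(−1.712) = 1.000 + 0.4507 + 0.4301 + 0.1805 = 2.061.
F = −kT ln Z = −0.1069 × ln(2.061) = −0.1069 × 0.7232 = -0.077 eV.

-0.077 eV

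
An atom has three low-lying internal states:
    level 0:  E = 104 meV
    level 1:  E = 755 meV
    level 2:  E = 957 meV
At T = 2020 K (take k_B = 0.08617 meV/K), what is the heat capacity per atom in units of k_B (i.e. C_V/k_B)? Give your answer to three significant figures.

k_BT = 0.08617 × 2020 K = 174.06 meV.
Eᵢ/kT = 0.59750, 4.3376, 5.4981.
Z = Σ e^(−Eᵢ/kT) = e^(−0.59750) + e^(−4.3376) + e^(−5.4981) = 0.55019 + 0.013068 + 0.0040945 = 0.56735.
⟨E⟩ = 125.15 meV, ⟨E²⟩ = 30228 meV².
C_V/k_B = (⟨E²⟩ − ⟨E⟩²)/(kT)² = (30228 − 15663)/30297 = 0.481.

0.481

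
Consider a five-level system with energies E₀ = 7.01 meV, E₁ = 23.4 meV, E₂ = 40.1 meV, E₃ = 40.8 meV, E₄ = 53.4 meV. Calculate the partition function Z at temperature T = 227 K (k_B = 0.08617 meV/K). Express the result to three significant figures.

k_BT = 0.08617 × 227 K = 19.561 meV.
Eᵢ/kT = 0.35837, 1.1963, 2.0500, 2.0858, 2.7299.
Z = Σ e^(−Eᵢ/kT) = e^(−0.35837) + e^(−1.1963) + e^(−2.0500) + e^(−2.0858) + e^(−2.7299) = 0.69881 + 0.30231 + 0.12873 + 0.12421 + 0.065226 = 1.3193.

Z = 1.32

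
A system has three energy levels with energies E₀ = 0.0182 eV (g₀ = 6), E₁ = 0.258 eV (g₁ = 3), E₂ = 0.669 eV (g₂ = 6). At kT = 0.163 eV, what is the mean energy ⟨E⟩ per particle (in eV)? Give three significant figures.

Eᵢ/kT = 0.11166, 1.5828, 4.1043.
Z = Σ gᵢe^(−Eᵢ/kT) = 6·e^(−0.11166) + 3·e^(−1.5828) + 6·e^(−4.1043) = 5.3661 + 0.61620 + 0.099009 = 6.0813.
⟨E⟩ = Σ Eᵢ gᵢe^(−Eᵢ/kT) / Z = (0.0182·5.3661 + 0.258·0.61620 + 0.669·0.099009) / 6.0813 = 0.0531 eV.

0.0531 eV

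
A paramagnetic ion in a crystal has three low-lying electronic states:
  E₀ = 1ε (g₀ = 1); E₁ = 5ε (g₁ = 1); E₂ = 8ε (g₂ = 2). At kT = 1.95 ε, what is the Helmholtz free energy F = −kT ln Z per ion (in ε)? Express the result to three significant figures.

0.671 ε

Eᵢ/kT = 0.51282, 2.5641, 4.1026.
Z = Σ gᵢe^(−Eᵢ/kT) = 1·e^(−0.51282) + 1·e^(−2.5641) + 2·e^(−4.1026) = 0.59880 + 0.076988 + 0.033059 = 0.70885.
F = −kT ln Z = −1.95 × ln(0.70885) = −1.95 × -0.34411 = 0.671 ε.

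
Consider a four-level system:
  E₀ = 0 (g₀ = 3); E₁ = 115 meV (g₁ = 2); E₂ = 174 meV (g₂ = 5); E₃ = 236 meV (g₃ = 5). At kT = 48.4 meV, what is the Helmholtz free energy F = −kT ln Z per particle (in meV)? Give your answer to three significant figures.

Eᵢ/kT = 0, 2.3760, 3.5950, 4.8760.
Z = Σ gᵢe^(−Eᵢ/kT) = 3·e^(−0) + 2·e^(−2.3760) + 5·e^(−3.5950) + 5·e^(−4.8760) = 3.0000 + 0.18584 + 0.13730 + 0.038137 = 3.3613.
F = −kT ln Z = −48.4 × ln(3.3613) = −48.4 × 1.2123 = -58.7 meV.

-58.7 meV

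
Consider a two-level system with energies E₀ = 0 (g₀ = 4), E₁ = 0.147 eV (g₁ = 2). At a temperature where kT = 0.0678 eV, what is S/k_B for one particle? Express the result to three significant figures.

Eᵢ/kT = 0, 2.1681.
Z = Σ gᵢe^(−Eᵢ/kT) = 4·e^(−0) + 2·e^(−2.1681) = 4.0000 + 0.22879 = 4.2288.
⟨E⟩ = Σ EᵢPᵢ = 0.0079531 eV.
S/k_B = ln Z + ⟨E⟩/kT = ln(4.2288) + 0.0079531/0.0678 = 1.4419 + 0.11730 = 1.56.

1.56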